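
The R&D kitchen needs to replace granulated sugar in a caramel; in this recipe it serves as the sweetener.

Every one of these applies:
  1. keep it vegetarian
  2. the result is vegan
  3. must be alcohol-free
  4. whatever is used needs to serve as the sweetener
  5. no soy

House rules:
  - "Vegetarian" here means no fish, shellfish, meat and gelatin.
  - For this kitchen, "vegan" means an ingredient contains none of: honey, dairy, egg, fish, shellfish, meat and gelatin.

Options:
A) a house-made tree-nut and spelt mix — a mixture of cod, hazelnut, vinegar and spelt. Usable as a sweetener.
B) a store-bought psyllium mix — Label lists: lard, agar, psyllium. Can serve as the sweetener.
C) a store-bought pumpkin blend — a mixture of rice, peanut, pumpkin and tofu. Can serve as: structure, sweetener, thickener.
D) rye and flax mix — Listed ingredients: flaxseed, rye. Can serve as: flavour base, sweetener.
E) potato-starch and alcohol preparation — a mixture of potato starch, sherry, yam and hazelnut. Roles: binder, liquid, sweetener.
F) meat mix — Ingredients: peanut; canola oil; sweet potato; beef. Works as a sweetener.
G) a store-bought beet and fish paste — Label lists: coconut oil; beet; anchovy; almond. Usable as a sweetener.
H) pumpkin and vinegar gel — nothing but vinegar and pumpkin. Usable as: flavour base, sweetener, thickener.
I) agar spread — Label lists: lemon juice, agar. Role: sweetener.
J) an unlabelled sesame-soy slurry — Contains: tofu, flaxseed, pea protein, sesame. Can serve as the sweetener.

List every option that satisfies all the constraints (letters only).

D, H, I

A: has cod, so not vegetarian; has cod, so not vegan — reject
B: has lard, so not vegetarian; has lard, so not vegan — no
C: has tofu, so not soy-free — reject
D: vegan, no soy — keep
E: has sherry, so not alcohol-free — no
F: has beef, so not vegetarian; has beef, so not vegan — reject
G: has anchovy, so not vegetarian; has anchovy, so not vegan — no
H: only pumpkin and vinegar; none excluded — OK
I: every rule checks out — OK
J: has tofu, so not soy-free — out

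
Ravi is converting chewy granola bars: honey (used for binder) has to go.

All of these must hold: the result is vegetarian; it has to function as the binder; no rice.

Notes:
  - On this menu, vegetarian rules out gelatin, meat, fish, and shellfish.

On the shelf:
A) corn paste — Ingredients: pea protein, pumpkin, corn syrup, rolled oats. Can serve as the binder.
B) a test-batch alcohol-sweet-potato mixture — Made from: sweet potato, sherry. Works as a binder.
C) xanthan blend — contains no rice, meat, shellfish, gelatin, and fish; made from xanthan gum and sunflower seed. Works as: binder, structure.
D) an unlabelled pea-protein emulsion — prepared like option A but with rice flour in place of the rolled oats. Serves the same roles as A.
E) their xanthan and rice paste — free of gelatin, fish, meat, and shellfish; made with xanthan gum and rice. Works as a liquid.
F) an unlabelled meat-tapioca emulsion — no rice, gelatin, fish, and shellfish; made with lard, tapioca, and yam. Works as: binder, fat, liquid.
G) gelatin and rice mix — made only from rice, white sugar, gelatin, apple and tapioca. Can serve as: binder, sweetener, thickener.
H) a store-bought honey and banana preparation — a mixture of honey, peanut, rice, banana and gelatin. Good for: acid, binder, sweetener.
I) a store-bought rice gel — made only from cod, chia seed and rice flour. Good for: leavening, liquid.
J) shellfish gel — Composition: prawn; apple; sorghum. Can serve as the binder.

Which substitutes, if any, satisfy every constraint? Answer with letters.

A, B, C

A: corn syrup and rolled oats etc. — none of it excluded — valid
B: vegetarian, no rice — OK
C: nothing on the exclusion list — valid
D: has rice flour, so not rice-free — out
E: not usable as a binder; has rice, so not rice-free — no
F: has lard, so not vegetarian — reject
G: has gelatin, so not vegetarian; has rice, so not rice-free — no
H: has gelatin, so not vegetarian; has rice, so not rice-free — reject
I: not usable as a binder; has cod, so not vegetarian (and 1 more) — no
J: has prawn, so not vegetarian — no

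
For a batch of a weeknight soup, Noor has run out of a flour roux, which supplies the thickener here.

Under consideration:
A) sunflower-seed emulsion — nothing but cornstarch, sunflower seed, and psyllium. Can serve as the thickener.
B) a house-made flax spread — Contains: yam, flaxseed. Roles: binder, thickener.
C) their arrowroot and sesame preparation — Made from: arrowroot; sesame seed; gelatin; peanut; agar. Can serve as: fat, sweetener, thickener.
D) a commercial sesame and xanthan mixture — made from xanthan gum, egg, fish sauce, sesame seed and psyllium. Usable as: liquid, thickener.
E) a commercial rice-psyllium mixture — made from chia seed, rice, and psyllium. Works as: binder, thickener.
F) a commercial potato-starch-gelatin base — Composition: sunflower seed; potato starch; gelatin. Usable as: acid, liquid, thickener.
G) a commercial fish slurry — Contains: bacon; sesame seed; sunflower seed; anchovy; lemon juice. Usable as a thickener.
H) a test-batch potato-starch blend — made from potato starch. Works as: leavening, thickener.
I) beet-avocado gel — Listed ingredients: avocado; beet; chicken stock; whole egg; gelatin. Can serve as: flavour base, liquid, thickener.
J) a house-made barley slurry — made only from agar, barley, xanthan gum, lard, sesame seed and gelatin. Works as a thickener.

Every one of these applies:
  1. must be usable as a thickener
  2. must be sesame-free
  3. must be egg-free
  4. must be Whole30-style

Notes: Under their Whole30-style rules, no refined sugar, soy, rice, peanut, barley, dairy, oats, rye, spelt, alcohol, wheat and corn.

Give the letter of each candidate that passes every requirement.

B, F, H

A: has cornstarch, so not Whole30-style — no
B: works as a thickener, no sesame, no egg — OK
C: has peanut, so not Whole30-style; has sesame seed, so not sesame-free — out
D: has sesame seed, so not sesame-free; has egg, so not egg-free — reject
E: has rice, so not Whole30-style — no
F: no sesame, no egg — keep
G: has sesame seed, so not sesame-free — out
H: all constraints satisfied — keep
I: has whole egg, so not egg-free — no
J: has barley, so not Whole30-style; has sesame seed, so not sesame-free — no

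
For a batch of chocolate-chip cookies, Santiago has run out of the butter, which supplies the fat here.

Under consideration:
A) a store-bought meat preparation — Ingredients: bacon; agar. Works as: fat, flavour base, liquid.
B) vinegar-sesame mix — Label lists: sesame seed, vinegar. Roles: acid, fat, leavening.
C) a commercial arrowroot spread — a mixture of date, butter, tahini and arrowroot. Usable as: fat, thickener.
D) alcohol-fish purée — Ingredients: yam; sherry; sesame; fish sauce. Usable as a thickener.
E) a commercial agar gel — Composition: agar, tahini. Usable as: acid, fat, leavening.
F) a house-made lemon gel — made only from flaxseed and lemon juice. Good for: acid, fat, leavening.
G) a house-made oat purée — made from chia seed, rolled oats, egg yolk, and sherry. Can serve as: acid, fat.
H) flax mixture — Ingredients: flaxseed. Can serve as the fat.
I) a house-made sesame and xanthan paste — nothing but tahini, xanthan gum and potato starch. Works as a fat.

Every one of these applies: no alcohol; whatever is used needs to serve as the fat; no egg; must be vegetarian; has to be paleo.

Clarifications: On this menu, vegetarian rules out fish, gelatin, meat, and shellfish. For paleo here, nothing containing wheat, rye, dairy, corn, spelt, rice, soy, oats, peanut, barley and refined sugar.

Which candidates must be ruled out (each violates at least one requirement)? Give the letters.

A, C, D, G

A: has bacon, so not vegetarian — reject
B: only sesame seed and vinegar; none excluded — keep
C: has butter, so not paleo — no
D: not usable as a fat; has fish sauce, so not vegetarian (and 1 more) — no
E: no alcohol, vegetarian — OK
F: all constraints satisfied — valid
G: has rolled oats, so not paleo; has sherry, so not alcohol-free (and 1 more) — no
H: works as a fat, vegetarian, no egg — valid
I: works as a fat, no egg, no alcohol — keep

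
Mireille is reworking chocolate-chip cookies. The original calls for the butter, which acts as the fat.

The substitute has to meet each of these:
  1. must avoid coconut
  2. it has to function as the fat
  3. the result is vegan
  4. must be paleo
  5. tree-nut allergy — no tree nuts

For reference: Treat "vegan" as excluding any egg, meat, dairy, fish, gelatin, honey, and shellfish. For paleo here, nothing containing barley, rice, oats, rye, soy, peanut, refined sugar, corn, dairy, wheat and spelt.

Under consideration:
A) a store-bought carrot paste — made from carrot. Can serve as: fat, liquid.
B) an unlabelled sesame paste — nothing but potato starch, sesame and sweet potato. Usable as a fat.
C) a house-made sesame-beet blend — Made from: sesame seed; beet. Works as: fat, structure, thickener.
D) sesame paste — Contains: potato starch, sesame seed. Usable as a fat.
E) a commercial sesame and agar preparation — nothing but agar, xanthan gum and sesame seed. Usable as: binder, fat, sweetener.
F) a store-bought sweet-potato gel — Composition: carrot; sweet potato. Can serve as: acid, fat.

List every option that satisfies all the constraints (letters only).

A: works as a fat, vegan, no coconut — OK
B: only sesame, potato starch and sweet potato; none excluded — keep
C: only sesame seed and beet; none excluded — keep
D: vegan, paleo — OK
E: all constraints satisfied — keep
F: only sweet potato and carrot; none excluded — valid

A, B, C, D, E, F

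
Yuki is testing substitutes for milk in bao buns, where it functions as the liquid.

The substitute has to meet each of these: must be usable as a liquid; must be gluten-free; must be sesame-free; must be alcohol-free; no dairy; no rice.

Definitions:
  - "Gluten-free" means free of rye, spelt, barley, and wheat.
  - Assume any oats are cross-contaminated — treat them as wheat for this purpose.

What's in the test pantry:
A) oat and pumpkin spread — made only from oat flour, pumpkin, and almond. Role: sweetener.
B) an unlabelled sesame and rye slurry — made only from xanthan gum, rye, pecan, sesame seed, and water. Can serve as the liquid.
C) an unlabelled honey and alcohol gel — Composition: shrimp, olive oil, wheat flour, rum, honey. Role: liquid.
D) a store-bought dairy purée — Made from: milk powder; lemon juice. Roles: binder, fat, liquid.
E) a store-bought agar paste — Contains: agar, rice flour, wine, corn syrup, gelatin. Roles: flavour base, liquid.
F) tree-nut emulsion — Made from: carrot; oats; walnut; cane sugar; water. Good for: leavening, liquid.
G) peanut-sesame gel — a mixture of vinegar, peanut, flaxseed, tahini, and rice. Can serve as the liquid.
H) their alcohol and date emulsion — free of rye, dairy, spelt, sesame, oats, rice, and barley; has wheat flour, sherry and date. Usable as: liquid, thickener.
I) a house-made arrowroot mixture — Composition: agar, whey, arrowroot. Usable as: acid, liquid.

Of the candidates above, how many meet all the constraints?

A: not usable as a liquid; has oat flour, so not gluten-free — reject
B: has rye, so not gluten-free; has sesame seed, so not sesame-free — out
C: has wheat flour, so not gluten-free; has rum, so not alcohol-free — no
D: has milk powder, so not dairy-free — out
E: has wine, so not alcohol-free; has rice flour, so not rice-free — no
F: has oats, so not gluten-free — out
G: has tahini, so not sesame-free; has rice, so not rice-free — no
H: has wheat flour, so not gluten-free; has sherry, so not alcohol-free — reject
I: has whey, so not dairy-free — no

0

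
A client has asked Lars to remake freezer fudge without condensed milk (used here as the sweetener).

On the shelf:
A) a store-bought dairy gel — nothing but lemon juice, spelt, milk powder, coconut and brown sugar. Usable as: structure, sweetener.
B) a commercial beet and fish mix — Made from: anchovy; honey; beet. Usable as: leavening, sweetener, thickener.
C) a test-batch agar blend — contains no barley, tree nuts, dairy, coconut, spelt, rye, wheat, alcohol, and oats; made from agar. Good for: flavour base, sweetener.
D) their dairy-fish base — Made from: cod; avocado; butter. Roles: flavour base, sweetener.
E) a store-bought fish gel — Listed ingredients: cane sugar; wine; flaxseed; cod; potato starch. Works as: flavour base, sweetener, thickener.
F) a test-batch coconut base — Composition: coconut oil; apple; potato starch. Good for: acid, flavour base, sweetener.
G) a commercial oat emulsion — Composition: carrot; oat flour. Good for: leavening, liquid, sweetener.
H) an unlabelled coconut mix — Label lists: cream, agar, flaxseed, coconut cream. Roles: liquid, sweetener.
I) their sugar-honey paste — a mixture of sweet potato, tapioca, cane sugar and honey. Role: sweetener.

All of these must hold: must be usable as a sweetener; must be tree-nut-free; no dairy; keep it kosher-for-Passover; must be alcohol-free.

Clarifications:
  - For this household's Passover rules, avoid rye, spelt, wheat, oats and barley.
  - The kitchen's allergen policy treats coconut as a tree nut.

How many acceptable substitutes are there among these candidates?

A: has spelt, so not kosher-for-Passover; has milk powder, so not dairy-free (and 1 more) — reject
B: only anchovy, honey, and beet; none excluded — valid
C: no dairy, kosher-for-Passover — keep
D: has butter, so not dairy-free — no
E: has wine, so not alcohol-free — reject
F: has coconut oil, so not tree-nut-free — reject
G: has oat flour, so not kosher-for-Passover — reject
H: has cream, so not dairy-free; has coconut cream, so not tree-nut-free — out
I: nothing on the exclusion list — keep

3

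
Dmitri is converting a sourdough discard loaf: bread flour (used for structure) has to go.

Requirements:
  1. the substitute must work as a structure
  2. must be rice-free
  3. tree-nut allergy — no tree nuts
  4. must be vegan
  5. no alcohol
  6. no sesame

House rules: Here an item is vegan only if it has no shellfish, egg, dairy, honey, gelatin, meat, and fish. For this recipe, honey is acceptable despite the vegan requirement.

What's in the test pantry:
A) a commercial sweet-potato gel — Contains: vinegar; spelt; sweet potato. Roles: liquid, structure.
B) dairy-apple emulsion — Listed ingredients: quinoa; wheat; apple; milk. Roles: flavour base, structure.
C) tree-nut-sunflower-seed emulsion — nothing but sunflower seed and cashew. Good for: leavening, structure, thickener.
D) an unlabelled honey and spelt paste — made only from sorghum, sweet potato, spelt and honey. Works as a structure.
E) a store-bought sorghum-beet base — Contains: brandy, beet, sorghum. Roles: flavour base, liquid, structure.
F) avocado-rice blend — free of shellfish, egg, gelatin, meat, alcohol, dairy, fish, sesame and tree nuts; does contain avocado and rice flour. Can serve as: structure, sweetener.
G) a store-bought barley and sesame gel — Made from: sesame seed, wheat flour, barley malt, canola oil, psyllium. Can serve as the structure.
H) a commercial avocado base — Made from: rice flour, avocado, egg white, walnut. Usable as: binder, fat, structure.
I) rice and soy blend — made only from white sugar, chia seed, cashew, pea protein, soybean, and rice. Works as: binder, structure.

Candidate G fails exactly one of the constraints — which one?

usable as a structure: satisfied
vegan: satisfied
tree-nut-free: satisfied
alcohol-free: satisfied
rice-free: satisfied
sesame-free: has sesame seed — fails

sesame-free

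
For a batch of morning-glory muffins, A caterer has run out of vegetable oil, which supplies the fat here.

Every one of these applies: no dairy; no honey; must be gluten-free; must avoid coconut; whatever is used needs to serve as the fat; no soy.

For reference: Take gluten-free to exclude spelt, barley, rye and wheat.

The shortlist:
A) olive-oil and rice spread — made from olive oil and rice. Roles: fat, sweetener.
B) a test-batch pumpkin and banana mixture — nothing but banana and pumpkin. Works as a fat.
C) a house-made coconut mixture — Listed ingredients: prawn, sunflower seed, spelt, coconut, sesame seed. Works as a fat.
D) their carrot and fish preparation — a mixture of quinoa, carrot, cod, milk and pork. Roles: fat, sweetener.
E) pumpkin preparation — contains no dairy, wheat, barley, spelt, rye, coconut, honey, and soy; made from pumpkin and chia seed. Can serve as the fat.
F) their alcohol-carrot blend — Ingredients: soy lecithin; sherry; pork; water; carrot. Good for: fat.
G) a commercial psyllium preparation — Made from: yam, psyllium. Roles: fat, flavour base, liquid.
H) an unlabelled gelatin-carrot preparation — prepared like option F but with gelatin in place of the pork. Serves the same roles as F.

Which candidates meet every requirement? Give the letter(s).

A, B, E, G

A: only rice and olive oil; none excluded — OK
B: works as a fat, no soy, no coconut — OK
C: has spelt, so not gluten-free; has coconut, so not coconut-free — no
D: has milk, so not dairy-free — out
E: all constraints satisfied — keep
F: has soy lecithin, so not soy-free — out
G: works as a fat, no dairy, no coconut — keep
H: has soy lecithin, so not soy-free — no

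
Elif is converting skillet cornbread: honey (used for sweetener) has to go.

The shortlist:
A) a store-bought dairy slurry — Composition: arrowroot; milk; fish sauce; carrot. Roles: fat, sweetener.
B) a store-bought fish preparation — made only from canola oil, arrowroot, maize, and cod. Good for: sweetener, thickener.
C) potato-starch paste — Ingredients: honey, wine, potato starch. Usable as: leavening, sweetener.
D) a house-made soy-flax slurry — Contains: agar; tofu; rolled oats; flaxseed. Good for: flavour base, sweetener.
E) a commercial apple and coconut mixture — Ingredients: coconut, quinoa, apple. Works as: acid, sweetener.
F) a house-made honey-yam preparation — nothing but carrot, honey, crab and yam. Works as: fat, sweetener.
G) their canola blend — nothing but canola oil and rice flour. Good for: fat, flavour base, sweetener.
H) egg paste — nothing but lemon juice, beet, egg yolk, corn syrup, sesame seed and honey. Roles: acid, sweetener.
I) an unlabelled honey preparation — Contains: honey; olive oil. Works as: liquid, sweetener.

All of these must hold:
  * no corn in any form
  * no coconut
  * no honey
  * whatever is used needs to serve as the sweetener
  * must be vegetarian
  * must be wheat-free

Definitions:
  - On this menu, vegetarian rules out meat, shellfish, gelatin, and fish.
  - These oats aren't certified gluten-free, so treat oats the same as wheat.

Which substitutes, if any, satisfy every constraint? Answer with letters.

G

A: has fish sauce, so not vegetarian — out
B: has cod, so not vegetarian; has maize, so not corn-free — no
C: has honey, so not honey-free — out
D: has rolled oats, so not wheat-free — no
E: has coconut, so not coconut-free — no
F: has crab, so not vegetarian; has honey, so not honey-free — no
G: works as a sweetener, wheat-free, vegetarian — keep
H: has corn syrup, so not corn-free; has honey, so not honey-free — out
I: has honey, so not honey-free — no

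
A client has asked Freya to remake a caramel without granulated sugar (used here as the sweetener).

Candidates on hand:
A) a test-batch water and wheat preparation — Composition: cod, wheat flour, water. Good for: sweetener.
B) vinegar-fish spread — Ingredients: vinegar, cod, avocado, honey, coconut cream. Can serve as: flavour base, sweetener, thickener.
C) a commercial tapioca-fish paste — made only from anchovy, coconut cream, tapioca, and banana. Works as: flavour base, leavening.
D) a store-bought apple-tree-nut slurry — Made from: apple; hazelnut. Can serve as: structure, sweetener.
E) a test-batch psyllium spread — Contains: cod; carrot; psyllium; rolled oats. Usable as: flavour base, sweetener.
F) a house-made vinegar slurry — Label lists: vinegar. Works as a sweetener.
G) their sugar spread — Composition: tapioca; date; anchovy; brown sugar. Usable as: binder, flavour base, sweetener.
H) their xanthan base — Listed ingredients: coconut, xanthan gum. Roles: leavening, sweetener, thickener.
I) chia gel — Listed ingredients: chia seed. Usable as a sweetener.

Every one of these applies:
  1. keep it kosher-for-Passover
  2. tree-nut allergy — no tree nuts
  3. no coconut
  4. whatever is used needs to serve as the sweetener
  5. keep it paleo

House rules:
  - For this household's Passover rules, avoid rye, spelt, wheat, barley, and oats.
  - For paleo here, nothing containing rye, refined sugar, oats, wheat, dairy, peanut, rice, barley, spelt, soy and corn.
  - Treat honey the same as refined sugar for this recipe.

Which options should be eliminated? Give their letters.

A, B, C, D, E, G, H

A: has wheat flour, so not kosher-for-Passover; has wheat flour, so not paleo — no
B: has honey, so not paleo; has coconut cream, so not coconut-free — reject
C: not usable as a sweetener; has coconut cream, so not coconut-free — out
D: has hazelnut, so not tree-nut-free — out
E: has rolled oats, so not kosher-for-Passover; has rolled oats, so not paleo — no
F: only vinegar; none excluded — keep
G: has brown sugar, so not paleo — out
H: has coconut, so not coconut-free — out
I: works as a sweetener, paleo, no tree nuts — keep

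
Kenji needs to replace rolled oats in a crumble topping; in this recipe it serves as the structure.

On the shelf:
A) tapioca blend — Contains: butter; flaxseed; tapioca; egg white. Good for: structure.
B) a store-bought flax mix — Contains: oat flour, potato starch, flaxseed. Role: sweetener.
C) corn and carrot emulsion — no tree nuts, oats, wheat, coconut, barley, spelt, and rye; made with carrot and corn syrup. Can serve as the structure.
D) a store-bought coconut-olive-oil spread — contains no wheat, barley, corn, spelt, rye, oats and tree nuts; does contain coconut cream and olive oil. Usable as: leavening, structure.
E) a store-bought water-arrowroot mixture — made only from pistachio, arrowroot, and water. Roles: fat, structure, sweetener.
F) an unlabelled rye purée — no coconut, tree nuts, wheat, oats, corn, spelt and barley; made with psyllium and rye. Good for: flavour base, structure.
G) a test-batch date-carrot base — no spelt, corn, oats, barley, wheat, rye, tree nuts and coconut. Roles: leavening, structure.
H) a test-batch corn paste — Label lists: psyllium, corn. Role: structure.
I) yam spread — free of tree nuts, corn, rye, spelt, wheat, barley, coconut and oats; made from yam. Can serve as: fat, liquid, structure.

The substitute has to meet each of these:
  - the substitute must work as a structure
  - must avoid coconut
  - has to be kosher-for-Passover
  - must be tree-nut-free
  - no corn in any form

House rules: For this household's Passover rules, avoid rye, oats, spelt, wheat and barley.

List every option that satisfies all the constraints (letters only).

A: nothing on the exclusion list — OK
B: not usable as a structure; has oat flour, so not kosher-for-Passover — out
C: has corn syrup, so not corn-free — no
D: has coconut cream, so not coconut-free — reject
E: has pistachio, so not tree-nut-free — no
F: has rye, so not kosher-for-Passover — no
G: works as a structure, no tree nuts, no corn — valid
H: has corn, so not corn-free — out
I: works as a structure, no coconut, no tree nuts — valid

A, G, I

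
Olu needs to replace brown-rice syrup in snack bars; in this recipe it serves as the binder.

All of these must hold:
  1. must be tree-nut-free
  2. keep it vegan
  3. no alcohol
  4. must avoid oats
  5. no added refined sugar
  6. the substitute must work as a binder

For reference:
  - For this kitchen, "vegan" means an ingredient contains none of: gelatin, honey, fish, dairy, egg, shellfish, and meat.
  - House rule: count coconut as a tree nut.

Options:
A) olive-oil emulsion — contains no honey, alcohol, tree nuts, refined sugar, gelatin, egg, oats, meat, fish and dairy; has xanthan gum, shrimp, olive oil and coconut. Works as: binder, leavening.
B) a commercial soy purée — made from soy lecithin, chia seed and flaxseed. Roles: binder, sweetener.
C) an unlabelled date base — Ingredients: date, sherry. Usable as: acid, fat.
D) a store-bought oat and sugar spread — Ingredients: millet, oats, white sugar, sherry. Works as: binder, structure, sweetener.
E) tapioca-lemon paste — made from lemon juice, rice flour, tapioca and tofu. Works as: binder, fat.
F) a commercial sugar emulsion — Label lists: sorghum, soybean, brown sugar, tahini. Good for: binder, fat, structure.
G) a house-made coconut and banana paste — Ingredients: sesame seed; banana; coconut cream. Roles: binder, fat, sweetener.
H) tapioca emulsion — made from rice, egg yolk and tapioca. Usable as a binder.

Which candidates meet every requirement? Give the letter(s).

B, E

A: has shrimp, so not vegan; has coconut, so not tree-nut-free — no
B: only soy lecithin, chia seed, and flaxseed; none excluded — OK
C: not usable as a binder; has sherry, so not alcohol-free — out
D: has sherry, so not alcohol-free; has oats, so not oat-free (and 1 more) — no
E: no refined sugar, no alcohol — keep
F: has brown sugar, so not no-added-sugar — no
G: has coconut cream, so not tree-nut-free — reject
H: has egg yolk, so not vegan — out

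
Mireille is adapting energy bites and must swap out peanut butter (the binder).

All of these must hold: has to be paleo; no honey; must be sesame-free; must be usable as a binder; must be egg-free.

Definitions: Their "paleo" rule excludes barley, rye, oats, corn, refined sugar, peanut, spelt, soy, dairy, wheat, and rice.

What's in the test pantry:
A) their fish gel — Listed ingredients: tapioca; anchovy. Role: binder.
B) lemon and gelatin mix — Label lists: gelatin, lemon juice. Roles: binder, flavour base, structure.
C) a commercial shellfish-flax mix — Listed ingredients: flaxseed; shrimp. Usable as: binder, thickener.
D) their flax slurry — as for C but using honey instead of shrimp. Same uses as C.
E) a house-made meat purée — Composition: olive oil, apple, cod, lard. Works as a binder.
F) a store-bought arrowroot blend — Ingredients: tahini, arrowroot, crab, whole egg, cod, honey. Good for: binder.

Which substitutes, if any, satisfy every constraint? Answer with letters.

A: only anchovy and tapioca; none excluded — keep
B: only gelatin and lemon juice; none excluded — OK
C: paleo, no sesame — keep
D: has honey, so not honey-free — no
E: all constraints satisfied — keep
F: has honey, so not honey-free; has whole egg, so not egg-free (and 1 more) — reject

A, B, C, E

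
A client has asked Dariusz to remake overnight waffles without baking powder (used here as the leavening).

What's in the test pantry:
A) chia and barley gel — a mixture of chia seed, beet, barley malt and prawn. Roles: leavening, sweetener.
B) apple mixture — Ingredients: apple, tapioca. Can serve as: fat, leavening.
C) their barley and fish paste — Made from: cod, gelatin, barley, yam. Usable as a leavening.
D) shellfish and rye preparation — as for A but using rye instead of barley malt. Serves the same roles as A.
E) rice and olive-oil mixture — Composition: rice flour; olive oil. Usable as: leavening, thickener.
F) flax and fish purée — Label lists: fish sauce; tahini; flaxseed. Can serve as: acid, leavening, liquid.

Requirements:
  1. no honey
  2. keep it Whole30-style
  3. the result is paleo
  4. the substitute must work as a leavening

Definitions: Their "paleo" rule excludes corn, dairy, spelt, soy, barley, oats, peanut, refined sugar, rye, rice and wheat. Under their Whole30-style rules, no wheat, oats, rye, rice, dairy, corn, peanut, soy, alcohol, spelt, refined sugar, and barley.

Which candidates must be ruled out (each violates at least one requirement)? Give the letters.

A, C, D, E

A: has barley malt, so not paleo; has barley malt, so not Whole30-style — out
B: only tapioca and apple; none excluded — OK
C: has barley, so not paleo; has barley, so not Whole30-style — reject
D: has rye, so not paleo; has rye, so not Whole30-style — reject
E: has rice flour, so not paleo; has rice flour, so not Whole30-style — reject
F: works as a leavening, Whole30-style, paleo — valid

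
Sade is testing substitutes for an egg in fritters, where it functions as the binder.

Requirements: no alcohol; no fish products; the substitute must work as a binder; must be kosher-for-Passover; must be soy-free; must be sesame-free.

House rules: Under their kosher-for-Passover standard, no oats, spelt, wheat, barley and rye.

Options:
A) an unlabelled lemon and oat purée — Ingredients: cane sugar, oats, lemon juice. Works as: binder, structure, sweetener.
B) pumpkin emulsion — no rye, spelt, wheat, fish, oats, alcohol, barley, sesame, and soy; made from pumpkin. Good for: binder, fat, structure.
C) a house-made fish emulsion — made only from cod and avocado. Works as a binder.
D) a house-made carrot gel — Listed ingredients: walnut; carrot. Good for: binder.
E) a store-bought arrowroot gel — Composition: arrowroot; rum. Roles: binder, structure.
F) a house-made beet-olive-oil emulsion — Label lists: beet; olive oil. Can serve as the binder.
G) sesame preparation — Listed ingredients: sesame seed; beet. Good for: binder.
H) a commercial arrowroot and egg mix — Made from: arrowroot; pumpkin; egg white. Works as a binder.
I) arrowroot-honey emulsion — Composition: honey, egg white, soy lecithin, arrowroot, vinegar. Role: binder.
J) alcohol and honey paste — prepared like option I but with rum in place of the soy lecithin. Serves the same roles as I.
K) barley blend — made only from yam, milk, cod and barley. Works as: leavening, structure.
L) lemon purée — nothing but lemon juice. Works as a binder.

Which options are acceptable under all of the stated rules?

A: has oats, so not kosher-for-Passover — no
B: works as a binder, kosher-for-Passover, no soy — valid
C: has cod, so not fish-free — reject
D: only walnut and carrot; none excluded — valid
E: has rum, so not alcohol-free — no
F: works as a binder, no fish, kosher-for-Passover — OK
G: has sesame seed, so not sesame-free — no
H: all constraints satisfied — OK
I: has soy lecithin, so not soy-free — no
J: has rum, so not alcohol-free — no
K: not usable as a binder; has barley, so not kosher-for-Passover (and 1 more) — out
L: works as a binder, no soy, no alcohol — OK

B, D, F, H, L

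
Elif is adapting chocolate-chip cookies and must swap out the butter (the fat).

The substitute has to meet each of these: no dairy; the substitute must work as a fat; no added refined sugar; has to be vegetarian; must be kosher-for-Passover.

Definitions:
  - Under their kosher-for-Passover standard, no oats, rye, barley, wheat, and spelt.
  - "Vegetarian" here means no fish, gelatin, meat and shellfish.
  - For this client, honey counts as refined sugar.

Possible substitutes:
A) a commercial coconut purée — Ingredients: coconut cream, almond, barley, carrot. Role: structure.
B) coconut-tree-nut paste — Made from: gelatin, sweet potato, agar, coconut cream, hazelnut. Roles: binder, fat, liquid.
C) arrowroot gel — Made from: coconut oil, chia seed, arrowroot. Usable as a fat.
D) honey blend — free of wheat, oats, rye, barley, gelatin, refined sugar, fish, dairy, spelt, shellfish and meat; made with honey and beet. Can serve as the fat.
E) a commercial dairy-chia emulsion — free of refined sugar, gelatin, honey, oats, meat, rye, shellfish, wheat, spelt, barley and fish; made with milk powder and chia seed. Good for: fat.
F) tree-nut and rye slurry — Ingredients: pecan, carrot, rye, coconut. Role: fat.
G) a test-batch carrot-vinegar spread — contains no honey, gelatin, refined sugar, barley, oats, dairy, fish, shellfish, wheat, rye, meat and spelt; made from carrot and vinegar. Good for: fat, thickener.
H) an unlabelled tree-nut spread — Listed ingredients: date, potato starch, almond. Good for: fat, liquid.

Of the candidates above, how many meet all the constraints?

3

A: not usable as a fat; has barley, so not kosher-for-Passover — no
B: has gelatin, so not vegetarian — no
C: all constraints satisfied — valid
D: has honey, so not no-added-sugar — reject
E: has milk powder, so not dairy-free — no
F: has rye, so not kosher-for-Passover — reject
G: kosher-for-Passover, no-added-sugar — valid
H: every rule checks out — keep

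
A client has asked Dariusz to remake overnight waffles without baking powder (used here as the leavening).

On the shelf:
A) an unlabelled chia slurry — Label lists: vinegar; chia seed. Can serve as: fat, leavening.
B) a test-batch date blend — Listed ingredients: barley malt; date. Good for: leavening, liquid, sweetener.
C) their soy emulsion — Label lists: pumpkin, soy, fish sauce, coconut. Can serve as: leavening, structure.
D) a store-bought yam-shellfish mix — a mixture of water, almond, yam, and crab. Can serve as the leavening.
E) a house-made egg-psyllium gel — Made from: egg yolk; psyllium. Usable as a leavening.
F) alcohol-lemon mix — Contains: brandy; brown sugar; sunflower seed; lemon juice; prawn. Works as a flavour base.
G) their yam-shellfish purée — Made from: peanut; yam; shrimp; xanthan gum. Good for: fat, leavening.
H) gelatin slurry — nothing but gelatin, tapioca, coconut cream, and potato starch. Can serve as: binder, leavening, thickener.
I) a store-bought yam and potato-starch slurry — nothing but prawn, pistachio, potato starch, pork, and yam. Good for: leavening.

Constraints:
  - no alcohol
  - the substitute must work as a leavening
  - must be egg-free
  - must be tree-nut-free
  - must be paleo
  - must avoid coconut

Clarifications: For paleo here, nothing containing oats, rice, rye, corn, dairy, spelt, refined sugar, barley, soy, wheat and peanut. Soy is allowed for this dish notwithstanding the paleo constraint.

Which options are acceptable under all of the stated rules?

A

A: no tree nuts, paleo — OK
B: has barley malt, so not paleo — reject
C: has coconut, so not coconut-free — no
D: has almond, so not tree-nut-free — out
E: has egg yolk, so not egg-free — no
F: not usable as a leavening; has brown sugar, so not paleo (and 1 more) — reject
G: has peanut, so not paleo — no
H: has coconut cream, so not coconut-free — no
I: has pistachio, so not tree-nut-free — reject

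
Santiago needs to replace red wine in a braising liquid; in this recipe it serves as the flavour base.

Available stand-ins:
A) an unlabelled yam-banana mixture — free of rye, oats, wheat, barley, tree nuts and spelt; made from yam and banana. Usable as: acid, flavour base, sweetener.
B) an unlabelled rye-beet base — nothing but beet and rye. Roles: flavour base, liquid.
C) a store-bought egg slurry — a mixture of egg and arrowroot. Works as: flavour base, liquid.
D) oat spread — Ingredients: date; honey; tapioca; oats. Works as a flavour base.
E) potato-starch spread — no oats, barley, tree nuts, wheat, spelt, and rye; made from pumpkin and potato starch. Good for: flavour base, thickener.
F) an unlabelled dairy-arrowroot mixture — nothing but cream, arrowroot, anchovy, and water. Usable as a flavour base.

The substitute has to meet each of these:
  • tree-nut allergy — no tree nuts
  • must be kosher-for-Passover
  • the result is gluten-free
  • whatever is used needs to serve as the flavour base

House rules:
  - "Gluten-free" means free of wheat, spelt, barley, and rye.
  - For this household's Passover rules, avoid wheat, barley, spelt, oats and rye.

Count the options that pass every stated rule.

4

A: works as a flavour base, kosher-for-Passover, gluten-free — valid
B: has rye, so not gluten-free; has rye, so not kosher-for-Passover — out
C: only egg and arrowroot; none excluded — OK
D: has oats, so not kosher-for-Passover — out
E: works as a flavour base, gluten-free, no tree nuts — valid
F: all constraints satisfied — OK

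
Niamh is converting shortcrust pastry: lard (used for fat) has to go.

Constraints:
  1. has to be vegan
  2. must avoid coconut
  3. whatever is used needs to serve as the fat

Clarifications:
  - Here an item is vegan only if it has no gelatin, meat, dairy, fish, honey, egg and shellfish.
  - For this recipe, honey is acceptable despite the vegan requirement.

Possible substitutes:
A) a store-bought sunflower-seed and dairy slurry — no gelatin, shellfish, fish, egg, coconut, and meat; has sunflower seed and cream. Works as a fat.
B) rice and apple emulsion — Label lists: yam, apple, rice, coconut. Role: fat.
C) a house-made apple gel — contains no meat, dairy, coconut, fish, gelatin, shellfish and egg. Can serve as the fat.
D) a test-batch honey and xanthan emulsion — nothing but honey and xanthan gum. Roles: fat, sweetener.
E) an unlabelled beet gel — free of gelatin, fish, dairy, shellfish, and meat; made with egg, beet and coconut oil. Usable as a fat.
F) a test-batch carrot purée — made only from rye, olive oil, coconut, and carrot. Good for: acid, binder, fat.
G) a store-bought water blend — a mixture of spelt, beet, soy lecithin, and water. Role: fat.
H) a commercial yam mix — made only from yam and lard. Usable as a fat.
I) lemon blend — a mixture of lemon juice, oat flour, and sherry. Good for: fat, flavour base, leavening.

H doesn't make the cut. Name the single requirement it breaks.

vegan

usable as a fat: satisfied
vegan: has lard — fails
coconut-free: satisfied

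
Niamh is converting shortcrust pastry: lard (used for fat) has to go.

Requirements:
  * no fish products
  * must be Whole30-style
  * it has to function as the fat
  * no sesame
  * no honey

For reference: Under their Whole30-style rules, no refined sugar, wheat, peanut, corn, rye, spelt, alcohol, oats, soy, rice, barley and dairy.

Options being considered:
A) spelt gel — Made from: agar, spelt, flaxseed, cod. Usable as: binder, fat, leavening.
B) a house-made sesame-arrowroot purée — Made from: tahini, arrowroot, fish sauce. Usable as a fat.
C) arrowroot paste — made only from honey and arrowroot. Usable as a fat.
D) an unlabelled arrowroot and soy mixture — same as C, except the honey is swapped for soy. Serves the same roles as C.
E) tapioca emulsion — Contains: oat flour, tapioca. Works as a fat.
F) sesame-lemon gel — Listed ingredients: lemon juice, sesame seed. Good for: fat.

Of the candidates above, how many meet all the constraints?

A: has spelt, so not Whole30-style; has cod, so not fish-free — no
B: has tahini, so not sesame-free; has fish sauce, so not fish-free — out
C: has honey, so not honey-free — reject
D: has soy, so not Whole30-style — reject
E: has oat flour, so not Whole30-style — out
F: has sesame seed, so not sesame-free — reject

0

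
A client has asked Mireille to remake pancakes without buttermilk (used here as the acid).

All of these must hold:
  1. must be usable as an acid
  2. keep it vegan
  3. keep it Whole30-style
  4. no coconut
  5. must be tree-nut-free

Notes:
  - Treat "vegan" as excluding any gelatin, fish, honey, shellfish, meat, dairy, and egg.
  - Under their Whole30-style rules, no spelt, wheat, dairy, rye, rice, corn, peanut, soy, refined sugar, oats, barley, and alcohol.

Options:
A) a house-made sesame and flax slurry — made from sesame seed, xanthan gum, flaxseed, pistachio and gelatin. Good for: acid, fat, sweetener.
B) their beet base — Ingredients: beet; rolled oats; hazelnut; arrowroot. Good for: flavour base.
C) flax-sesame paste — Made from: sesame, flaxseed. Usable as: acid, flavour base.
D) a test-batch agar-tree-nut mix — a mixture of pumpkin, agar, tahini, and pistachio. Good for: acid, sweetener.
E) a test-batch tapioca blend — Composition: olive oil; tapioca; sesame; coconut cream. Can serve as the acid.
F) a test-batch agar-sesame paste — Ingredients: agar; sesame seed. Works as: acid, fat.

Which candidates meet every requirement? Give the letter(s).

A: has gelatin, so not vegan; has pistachio, so not tree-nut-free — reject
B: not usable as an acid; has rolled oats, so not Whole30-style (and 1 more) — out
C: all constraints satisfied — OK
D: has pistachio, so not tree-nut-free — reject
E: has coconut cream, so not coconut-free — reject
F: Whole30-style, vegan — keep

C, F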